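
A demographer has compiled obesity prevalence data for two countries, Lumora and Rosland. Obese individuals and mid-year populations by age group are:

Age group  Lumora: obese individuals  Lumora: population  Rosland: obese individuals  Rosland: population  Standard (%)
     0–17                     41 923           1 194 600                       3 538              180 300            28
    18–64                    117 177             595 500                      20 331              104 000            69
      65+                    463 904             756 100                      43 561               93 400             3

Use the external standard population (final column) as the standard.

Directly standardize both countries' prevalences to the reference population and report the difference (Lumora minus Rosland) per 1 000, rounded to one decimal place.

9.6

Age-specific rates per 1 000 for Lumora: 35.094, 196.771, 613.548.
For Rosland: 19.623, 195.490, 466.392.
Standard weights: 0.28, 0.69, 0.03.
Lumora: 0.2800×35.094 + 0.6900×196.771 + 0.0300×613.548 = 164.0045 per 1 000.
Rosland: 0.2800×19.623 + 0.6900×195.490 + 0.0300×466.392 = 154.3745 per 1 000.
Difference = 164.0045 − 154.3745 = 9.6300.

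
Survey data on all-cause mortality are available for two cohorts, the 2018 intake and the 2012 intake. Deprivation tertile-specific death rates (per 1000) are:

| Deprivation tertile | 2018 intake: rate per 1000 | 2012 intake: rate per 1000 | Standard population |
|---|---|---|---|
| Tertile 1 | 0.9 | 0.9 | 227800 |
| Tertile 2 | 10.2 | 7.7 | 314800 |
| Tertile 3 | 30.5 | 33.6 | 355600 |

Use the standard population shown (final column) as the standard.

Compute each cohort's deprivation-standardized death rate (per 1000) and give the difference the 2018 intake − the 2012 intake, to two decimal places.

Standard total = 898200; weights = 0.2536, 0.3505, 0.3959.
The 2018 intake: 0.2536×0.9 + 0.3505×10.2 + 0.3959×30.5 = 15.8782 per 1000.
The 2012 intake: 0.2536×0.9 + 0.3505×7.7 + 0.3959×33.6 = 16.2293 per 1000.
Difference = 15.8782 − 16.2293 = -0.3511.

-0.35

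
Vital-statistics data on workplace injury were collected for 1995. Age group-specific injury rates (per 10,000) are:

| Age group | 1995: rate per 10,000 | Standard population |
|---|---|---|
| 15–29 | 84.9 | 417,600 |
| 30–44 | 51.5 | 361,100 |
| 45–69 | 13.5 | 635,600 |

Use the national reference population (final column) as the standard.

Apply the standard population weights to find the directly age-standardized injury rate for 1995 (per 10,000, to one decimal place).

Standard total = 1,414,300; weights = 0.2953, 0.2553, 0.4494.
Standardized rate: 0.2953×84.9 + 0.2553×51.5 + 0.4494×13.5 = 44.2844 per 10,000.

44.3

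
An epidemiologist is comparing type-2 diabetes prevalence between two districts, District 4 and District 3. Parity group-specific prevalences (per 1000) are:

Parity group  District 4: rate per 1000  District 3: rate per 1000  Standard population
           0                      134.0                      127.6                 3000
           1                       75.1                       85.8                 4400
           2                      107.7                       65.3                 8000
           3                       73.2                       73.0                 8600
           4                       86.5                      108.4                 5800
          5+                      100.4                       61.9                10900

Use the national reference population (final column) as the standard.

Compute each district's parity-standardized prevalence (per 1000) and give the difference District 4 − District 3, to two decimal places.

Standard total = 40700; weights = 0.0737, 0.1081, 0.1966, 0.2113, 0.1425, 0.2678.
District 4: 0.0737×134.0 + 0.1081×75.1 + 0.1966×107.7 + 0.2113×73.2 + 0.1425×86.5 + 0.2678×100.4 = 93.8482 per 1000.
District 3: 0.0737×127.6 + 0.1081×85.8 + 0.1966×65.3 + 0.2113×73.0 + 0.1425×108.4 + 0.2678×61.9 = 78.9668 per 1000.
Difference = 93.8482 − 78.9668 = 14.8813.

14.88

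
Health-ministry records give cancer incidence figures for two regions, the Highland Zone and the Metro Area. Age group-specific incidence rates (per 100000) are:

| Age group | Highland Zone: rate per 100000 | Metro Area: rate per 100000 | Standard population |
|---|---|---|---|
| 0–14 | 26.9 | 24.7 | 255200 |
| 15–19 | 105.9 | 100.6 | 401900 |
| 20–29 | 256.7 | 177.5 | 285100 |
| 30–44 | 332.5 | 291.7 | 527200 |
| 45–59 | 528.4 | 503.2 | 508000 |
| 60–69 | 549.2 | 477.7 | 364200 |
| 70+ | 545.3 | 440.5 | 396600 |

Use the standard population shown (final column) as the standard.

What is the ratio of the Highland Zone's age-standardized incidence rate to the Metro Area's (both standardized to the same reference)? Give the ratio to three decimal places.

Standard total = 2738200; weights = 0.0932, 0.1468, 0.1041, 0.1925, 0.1855, 0.1330, 0.1448.
The Highland Zone: 0.0932×26.9 + 0.1468×105.9 + 0.1041×256.7 + 0.1925×332.5 + 0.1855×528.4 + 0.1330×549.2 + 0.1448×545.3 = 358.8551 per 100000.
The Metro Area: 0.0932×24.7 + 0.1468×100.6 + 0.1041×177.5 + 0.1925×291.7 + 0.1855×503.2 + 0.1330×477.7 + 0.1448×440.5 = 312.4061 per 100000.
Ratio = 358.8551 ÷ 312.4061 = 1.14868.

1.149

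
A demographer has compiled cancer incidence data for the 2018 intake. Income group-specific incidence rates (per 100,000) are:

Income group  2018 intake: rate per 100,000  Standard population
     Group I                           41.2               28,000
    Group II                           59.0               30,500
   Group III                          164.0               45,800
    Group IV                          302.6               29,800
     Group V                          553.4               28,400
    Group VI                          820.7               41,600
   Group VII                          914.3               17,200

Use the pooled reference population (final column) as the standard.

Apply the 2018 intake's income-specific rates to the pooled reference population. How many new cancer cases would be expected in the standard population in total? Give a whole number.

Expected new cancer cases = Σ (standard pop × income-specific rate ÷ 100,000)
= 28,000×41.2/100,000 + 30,500×59.0/100,000 + 45,800×164.0/100,000 + 29,800×302.6/100,000 + 28,400×553.4/100,000 + 41,600×820.7/100,000 + 17,200×914.3/100,000
= 11.54 + 18.00 + 75.11 + 90.17 + 157.17 + 341.41 + 157.26 = 850.65.

851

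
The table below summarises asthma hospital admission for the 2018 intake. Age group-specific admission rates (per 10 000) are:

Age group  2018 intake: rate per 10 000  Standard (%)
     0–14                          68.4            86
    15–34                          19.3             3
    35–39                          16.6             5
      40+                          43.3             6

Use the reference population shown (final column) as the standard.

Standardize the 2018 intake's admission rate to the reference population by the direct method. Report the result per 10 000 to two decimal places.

Standard weights: 0.86, 0.03, 0.05, 0.06.
Standardized rate: 0.8600×68.4 + 0.0300×19.3 + 0.0500×16.6 + 0.0600×43.3 = 62.8310 per 10 000.

62.83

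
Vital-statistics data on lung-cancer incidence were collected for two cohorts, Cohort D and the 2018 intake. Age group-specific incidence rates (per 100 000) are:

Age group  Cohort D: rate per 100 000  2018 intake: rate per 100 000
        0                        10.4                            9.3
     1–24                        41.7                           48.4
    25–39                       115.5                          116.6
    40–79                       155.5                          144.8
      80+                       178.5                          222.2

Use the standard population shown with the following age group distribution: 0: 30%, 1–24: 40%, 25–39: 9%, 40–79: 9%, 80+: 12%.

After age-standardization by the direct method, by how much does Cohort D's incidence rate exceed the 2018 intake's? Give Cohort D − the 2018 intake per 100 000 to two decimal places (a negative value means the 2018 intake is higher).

-6.73

Standard weights: 0.30, 0.40, 0.09, 0.09, 0.12.
Cohort D: 0.3000×10.4 + 0.4000×41.7 + 0.0900×115.5 + 0.0900×155.5 + 0.1200×178.5 = 65.6100 per 100 000.
The 2018 intake: 0.3000×9.3 + 0.4000×48.4 + 0.0900×116.6 + 0.0900×144.8 + 0.1200×222.2 = 72.3400 per 100 000.
Difference = 65.6100 − 72.3400 = -6.7300.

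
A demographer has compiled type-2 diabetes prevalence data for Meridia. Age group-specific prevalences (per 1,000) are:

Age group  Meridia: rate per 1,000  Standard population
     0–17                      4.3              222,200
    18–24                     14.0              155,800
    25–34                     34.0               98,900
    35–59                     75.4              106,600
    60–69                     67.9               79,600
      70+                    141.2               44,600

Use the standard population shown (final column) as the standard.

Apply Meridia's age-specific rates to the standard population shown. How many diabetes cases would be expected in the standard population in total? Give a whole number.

Expected diabetes cases = Σ (standard pop × age-specific rate ÷ 1,000)
= 222,200×4.3/1,000 + 155,800×14.0/1,000 + 98,900×34.0/1,000 + 106,600×75.4/1,000 + 79,600×67.9/1,000 + 44,600×141.2/1,000
= 955.46 + 2181.20 + 3362.60 + 8037.64 + 5404.84 + 6297.52 = 26239.26.

26239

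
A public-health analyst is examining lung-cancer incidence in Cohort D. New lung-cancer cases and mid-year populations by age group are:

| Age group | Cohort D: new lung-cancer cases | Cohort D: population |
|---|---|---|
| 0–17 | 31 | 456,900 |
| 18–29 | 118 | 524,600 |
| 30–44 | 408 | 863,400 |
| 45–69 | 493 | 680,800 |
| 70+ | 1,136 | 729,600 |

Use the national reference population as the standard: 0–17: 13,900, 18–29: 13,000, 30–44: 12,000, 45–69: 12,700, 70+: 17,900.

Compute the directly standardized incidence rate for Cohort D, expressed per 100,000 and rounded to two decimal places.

Age-specific rates per 100,000 for Cohort D: 6.78, 22.49, 47.26, 72.41, 155.70.
Standard total = 69,500; weights = 0.2000, 0.1871, 0.1727, 0.1827, 0.2576.
Standardized rate: 0.2000×6.78 + 0.1871×22.49 + 0.1727×47.26 + 0.1827×72.41 + 0.2576×155.70 = 67.0577 per 100,000.

67.06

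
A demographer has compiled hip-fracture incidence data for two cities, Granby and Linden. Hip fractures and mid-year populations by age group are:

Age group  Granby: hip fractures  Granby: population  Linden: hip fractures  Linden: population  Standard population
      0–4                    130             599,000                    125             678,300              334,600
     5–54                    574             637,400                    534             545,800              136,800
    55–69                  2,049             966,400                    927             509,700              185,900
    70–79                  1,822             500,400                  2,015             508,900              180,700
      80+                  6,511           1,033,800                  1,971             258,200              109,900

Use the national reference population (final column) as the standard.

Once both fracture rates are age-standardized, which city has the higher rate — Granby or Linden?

Age-specific rates per 100,000 for Granby: 21.70, 90.05, 212.02, 364.11, 629.81.
For Linden: 18.43, 97.84, 181.87, 395.95, 763.36.
Standard total = 947,900; weights = 0.3530, 0.1443, 0.1961, 0.1906, 0.1159.
Granby: 0.3530×21.70 + 0.1443×90.05 + 0.1961×212.02 + 0.1906×364.11 + 0.1159×629.81 = 204.6705 per 100,000.
Linden: 0.3530×18.43 + 0.1443×97.84 + 0.1961×181.87 + 0.1906×395.95 + 0.1159×763.36 = 220.2789 per 100,000.
The crude rates (296.66 vs 222.80) would put Granby higher, but that reflects its age composition; once standardized to a common age structure, Linden has the higher underlying rate.

Linden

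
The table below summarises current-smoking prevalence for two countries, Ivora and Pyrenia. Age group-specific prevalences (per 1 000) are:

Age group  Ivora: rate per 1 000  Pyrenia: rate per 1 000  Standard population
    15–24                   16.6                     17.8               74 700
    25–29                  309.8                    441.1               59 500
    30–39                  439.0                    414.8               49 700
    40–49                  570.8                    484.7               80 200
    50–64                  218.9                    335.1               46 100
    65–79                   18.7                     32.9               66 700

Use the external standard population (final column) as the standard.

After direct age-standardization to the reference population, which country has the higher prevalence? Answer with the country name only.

Standard total = 376 900; weights = 0.1982, 0.1579, 0.1319, 0.2128, 0.1223, 0.1770.
Ivora: 0.1982×16.6 + 0.1579×309.8 + 0.1319×439.0 + 0.2128×570.8 + 0.1223×218.9 + 0.1770×18.7 = 261.6295 per 1 000.
Pyrenia: 0.1982×17.8 + 0.1579×441.1 + 0.1319×414.8 + 0.2128×484.7 + 0.1223×335.1 + 0.1770×32.9 = 277.8088 per 1 000.

Pyrenia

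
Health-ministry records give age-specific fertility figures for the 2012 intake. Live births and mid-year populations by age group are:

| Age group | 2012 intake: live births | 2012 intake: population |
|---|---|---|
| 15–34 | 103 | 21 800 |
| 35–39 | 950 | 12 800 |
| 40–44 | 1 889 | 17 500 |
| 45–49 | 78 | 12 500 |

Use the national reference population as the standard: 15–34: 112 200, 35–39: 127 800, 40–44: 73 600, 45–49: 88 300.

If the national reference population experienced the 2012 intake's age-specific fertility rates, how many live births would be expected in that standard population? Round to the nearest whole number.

18511

Age-specific rates per 1 000 for the 2012 intake: 4.725, 74.219, 107.943, 6.240.
Expected live births = Σ (standard pop × age-specific rate ÷ 1 000)
= 112 200×4.725/1 000 + 127 800×74.219/1 000 + 73 600×107.943/1 000 + 88 300×6.240/1 000
= 530.12 + 9485.16 + 7944.59 + 550.99 = 18510.86.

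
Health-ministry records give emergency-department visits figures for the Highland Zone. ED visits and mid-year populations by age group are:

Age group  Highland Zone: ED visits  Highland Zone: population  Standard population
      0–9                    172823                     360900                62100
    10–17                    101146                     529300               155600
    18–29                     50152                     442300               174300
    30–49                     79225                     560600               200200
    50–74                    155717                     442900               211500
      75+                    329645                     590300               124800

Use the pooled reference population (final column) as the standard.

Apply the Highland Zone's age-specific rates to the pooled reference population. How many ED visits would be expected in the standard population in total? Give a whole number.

Age-specific rates per 1000 for the Highland Zone: 478.867, 191.094, 113.389, 141.322, 351.585, 558.436.
Expected ED visits = Σ (standard pop × age-specific rate ÷ 1000)
= 62100×478.867/1000 + 155600×191.094/1000 + 174300×113.389/1000 + 200200×141.322/1000 + 211500×351.585/1000 + 124800×558.436/1000
= 29737.62 + 29734.21 + 19763.72 + 28292.62 + 74360.23 + 69692.86 = 251581.27.

251581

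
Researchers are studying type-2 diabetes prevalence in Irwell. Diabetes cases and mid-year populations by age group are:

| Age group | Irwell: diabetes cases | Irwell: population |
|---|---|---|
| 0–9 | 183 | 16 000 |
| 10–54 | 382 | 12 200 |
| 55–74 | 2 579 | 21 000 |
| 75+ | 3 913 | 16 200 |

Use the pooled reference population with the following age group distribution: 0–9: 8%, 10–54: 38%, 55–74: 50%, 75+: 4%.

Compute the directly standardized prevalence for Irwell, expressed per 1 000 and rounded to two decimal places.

83.88

Age-specific rates per 1 000 for Irwell: 11.438, 31.311, 122.810, 241.543.
Standard weights: 0.08, 0.38, 0.50, 0.04.
Standardized rate: 0.0800×11.438 + 0.3800×31.311 + 0.5000×122.810 + 0.0400×241.543 = 83.8799 per 1 000.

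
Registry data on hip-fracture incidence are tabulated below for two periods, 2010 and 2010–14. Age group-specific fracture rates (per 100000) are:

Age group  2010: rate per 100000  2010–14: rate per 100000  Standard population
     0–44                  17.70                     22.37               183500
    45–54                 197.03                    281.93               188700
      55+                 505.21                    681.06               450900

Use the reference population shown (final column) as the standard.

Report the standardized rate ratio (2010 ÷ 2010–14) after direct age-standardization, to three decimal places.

0.736

Standard total = 823100; weights = 0.2229, 0.2293, 0.5478.
2010: 0.2229×17.70 + 0.2293×197.03 + 0.5478×505.21 = 325.8738 per 100000.
2010–14: 0.2229×22.37 + 0.2293×281.93 + 0.5478×681.06 = 442.7105 per 100000.
Ratio = 325.8738 ÷ 442.7105 = 0.73609.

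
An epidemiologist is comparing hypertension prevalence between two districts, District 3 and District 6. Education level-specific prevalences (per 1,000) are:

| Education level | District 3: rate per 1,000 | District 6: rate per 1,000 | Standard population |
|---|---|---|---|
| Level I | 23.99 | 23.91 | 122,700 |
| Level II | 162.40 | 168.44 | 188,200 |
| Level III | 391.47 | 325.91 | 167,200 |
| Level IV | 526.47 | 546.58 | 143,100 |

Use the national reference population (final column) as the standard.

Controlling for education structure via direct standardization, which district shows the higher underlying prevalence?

Standard total = 621,200; weights = 0.1975, 0.3030, 0.2692, 0.2304.
District 3: 0.1975×23.99 + 0.3030×162.40 + 0.2692×391.47 + 0.2304×526.47 = 280.5842 per 1,000.
District 6: 0.1975×23.91 + 0.3030×168.44 + 0.2692×325.91 + 0.2304×546.58 = 269.3849 per 1,000.

District 3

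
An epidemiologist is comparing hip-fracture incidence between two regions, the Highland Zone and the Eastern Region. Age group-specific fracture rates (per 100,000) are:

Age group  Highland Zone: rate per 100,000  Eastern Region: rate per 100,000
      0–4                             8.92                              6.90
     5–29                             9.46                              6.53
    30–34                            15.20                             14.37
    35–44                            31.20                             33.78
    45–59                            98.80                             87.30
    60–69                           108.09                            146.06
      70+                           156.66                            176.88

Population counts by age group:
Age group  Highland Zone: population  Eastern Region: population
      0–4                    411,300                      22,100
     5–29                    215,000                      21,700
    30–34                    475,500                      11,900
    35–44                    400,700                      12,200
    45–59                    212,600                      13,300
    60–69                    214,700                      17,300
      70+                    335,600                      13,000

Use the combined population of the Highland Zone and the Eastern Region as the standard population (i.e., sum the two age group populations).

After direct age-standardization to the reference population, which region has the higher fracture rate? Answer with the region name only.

Combined standard total = 2,376,900; weights = 0.1823, 0.0996, 0.2051, 0.1737, 0.0950, 0.0976, 0.1467.
The Highland Zone: 0.1823×8.92 + 0.0996×9.46 + 0.2051×15.20 + 0.1737×31.20 + 0.0950×98.80 + 0.0976×108.09 + 0.1467×156.66 = 54.0214 per 100,000.
The Eastern Region: 0.1823×6.90 + 0.0996×6.53 + 0.2051×14.37 + 0.1737×33.78 + 0.0950×87.30 + 0.0976×146.06 + 0.1467×176.88 = 59.2180 per 100,000.

Eastern Region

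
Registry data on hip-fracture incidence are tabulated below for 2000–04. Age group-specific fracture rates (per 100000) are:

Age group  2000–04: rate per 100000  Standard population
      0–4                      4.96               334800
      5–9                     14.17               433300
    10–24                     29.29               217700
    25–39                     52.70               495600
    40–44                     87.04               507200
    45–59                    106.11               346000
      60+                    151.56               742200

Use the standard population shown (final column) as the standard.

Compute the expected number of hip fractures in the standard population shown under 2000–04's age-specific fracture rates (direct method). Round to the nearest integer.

2336

Expected hip fractures = Σ (standard pop × age-specific rate ÷ 100000)
= 334800×4.96/100000 + 433300×14.17/100000 + 217700×29.29/100000 + 495600×52.70/100000 + 507200×87.04/100000 + 346000×106.11/100000 + 742200×151.56/100000
= 16.61 + 61.40 + 63.76 + 261.18 + 441.47 + 367.14 + 1124.88 = 2336.44.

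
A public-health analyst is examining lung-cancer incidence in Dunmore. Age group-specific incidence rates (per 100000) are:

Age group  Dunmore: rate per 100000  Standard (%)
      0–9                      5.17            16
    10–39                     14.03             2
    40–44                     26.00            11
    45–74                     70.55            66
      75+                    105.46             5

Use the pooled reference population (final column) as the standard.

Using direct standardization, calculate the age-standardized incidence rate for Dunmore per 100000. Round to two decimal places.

55.80

Standard weights: 0.16, 0.02, 0.11, 0.66, 0.05.
Standardized rate: 0.1600×5.17 + 0.0200×14.03 + 0.1100×26.00 + 0.6600×70.55 + 0.0500×105.46 = 55.8038 per 100000.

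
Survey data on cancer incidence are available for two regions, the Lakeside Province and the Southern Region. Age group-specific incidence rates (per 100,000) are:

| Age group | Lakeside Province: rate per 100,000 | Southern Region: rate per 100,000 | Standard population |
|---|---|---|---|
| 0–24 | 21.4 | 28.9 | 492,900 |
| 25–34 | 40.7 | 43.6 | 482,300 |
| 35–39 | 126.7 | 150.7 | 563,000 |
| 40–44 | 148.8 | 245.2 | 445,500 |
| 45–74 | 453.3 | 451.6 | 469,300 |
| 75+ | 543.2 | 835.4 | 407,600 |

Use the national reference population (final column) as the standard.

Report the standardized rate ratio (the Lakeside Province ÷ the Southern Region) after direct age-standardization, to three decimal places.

0.770

Standard total = 2,860,600; weights = 0.1723, 0.1686, 0.1968, 0.1557, 0.1641, 0.1425.
The Lakeside Province: 0.1723×21.4 + 0.1686×40.7 + 0.1968×126.7 + 0.1557×148.8 + 0.1641×453.3 + 0.1425×543.2 = 210.4251 per 100,000.
The Southern Region: 0.1723×28.9 + 0.1686×43.6 + 0.1968×150.7 + 0.1557×245.2 + 0.1641×451.6 + 0.1425×835.4 = 273.2989 per 100,000.
Ratio = 210.4251 ÷ 273.2989 = 0.76995.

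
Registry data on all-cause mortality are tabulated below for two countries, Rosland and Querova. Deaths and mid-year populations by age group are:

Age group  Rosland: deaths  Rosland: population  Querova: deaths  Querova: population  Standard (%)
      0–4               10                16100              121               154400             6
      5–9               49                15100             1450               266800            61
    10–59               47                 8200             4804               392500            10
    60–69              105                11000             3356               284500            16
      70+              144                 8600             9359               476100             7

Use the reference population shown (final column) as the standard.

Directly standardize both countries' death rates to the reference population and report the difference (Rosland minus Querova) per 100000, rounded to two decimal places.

-256.03

Age-specific rates per 100000 for Rosland: 62.11, 324.50, 573.17, 954.55, 1674.42.
For Querova: 78.37, 543.48, 1223.95, 1179.61, 1965.76.
Standard weights: 0.06, 0.61, 0.10, 0.16, 0.07.
Rosland: 0.0600×62.11 + 0.6100×324.50 + 0.1000×573.17 + 0.1600×954.55 + 0.0700×1674.42 = 528.9274 per 100000.
Querova: 0.0600×78.37 + 0.6100×543.48 + 0.1000×1223.95 + 0.1600×1179.61 + 0.0700×1965.76 = 784.9603 per 100000.
Difference = 528.9274 − 784.9603 = -256.0329.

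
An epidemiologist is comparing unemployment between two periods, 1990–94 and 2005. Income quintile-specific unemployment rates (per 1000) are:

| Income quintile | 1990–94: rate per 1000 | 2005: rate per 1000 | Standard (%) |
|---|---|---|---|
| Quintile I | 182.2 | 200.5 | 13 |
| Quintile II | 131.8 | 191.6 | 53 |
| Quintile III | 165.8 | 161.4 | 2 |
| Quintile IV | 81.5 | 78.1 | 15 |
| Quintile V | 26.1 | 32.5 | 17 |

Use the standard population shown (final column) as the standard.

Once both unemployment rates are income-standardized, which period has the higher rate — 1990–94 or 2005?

Standard weights: 0.13, 0.53, 0.02, 0.15, 0.17.
1990–94: 0.1300×182.2 + 0.5300×131.8 + 0.0200×165.8 + 0.1500×81.5 + 0.1700×26.1 = 113.5180 per 1000.
2005: 0.1300×200.5 + 0.5300×191.6 + 0.0200×161.4 + 0.1500×78.1 + 0.1700×32.5 = 148.0810 per 1000.

2005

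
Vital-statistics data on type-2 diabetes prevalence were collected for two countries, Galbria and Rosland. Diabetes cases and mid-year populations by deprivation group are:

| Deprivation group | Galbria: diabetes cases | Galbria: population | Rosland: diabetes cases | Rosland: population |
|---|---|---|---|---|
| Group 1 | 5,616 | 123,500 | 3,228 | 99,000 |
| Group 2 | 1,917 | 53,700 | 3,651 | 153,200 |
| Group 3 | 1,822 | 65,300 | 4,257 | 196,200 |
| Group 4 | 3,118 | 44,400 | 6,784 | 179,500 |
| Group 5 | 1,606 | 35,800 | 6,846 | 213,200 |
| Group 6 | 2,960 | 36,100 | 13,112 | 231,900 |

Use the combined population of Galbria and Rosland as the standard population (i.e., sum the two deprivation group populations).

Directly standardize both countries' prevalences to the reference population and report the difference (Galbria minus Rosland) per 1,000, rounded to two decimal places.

16.90

Deprivation-specific rates per 1,000 for Galbria: 45.474, 35.698, 27.902, 70.225, 44.860, 81.994.
For Rosland: 32.606, 23.832, 21.697, 37.794, 32.111, 56.542.
Combined standard total = 1,431,800; weights = 0.1554, 0.1445, 0.1826, 0.1564, 0.1739, 0.1872.
Galbria: 0.1554×45.474 + 0.1445×35.698 + 0.1826×27.902 + 0.1564×70.225 + 0.1739×44.860 + 0.1872×81.994 = 51.4516 per 1,000.
Rosland: 0.1554×32.606 + 0.1445×23.832 + 0.1826×21.697 + 0.1564×37.794 + 0.1739×32.111 + 0.1872×56.542 = 34.5511 per 1,000.
Difference = 51.4516 − 34.5511 = 16.9006.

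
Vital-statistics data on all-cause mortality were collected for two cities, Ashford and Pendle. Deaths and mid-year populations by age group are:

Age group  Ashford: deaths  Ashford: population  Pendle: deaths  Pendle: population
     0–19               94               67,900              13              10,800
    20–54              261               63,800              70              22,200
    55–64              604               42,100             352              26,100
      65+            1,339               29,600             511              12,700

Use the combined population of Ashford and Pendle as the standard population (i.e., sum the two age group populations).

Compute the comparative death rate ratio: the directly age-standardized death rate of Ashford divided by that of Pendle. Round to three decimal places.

Age-specific rates per 1,000 for Ashford: 1.384, 4.091, 14.347, 45.236.
For Pendle: 1.204, 3.153, 13.487, 40.236.
Combined standard total = 275,200; weights = 0.2860, 0.3125, 0.2478, 0.1537.
Ashford: 0.2860×1.384 + 0.3125×4.091 + 0.2478×14.347 + 0.1537×45.236 = 12.1829 per 1,000.
Pendle: 0.2860×1.204 + 0.3125×3.153 + 0.2478×13.487 + 0.1537×40.236 = 10.8564 per 1,000.
Ratio = 12.1829 ÷ 10.8564 = 1.12218.

1.122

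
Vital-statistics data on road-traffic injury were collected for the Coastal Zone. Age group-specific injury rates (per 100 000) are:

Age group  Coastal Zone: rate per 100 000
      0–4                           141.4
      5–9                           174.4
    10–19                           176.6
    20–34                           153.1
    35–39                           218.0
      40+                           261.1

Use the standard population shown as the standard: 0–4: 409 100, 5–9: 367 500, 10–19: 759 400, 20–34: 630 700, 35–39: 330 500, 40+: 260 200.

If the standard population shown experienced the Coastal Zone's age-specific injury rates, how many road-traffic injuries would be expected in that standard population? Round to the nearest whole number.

4926

Expected road-traffic injuries = Σ (standard pop × age-specific rate ÷ 100 000)
= 409 100×141.4/100 000 + 367 500×174.4/100 000 + 759 400×176.6/100 000 + 630 700×153.1/100 000 + 330 500×218.0/100 000 + 260 200×261.1/100 000
= 578.47 + 640.92 + 1341.10 + 965.60 + 720.49 + 679.38 = 4925.96.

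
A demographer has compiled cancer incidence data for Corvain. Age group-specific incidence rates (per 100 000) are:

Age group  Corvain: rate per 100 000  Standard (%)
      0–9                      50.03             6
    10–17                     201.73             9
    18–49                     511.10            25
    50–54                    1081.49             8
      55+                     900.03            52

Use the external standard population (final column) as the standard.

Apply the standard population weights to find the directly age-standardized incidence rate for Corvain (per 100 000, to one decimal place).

Standard weights: 0.06, 0.09, 0.25, 0.08, 0.52.
Standardized rate: 0.0600×50.03 + 0.0900×201.73 + 0.2500×511.10 + 0.0800×1081.49 + 0.5200×900.03 = 703.4673 per 100 000.

703.5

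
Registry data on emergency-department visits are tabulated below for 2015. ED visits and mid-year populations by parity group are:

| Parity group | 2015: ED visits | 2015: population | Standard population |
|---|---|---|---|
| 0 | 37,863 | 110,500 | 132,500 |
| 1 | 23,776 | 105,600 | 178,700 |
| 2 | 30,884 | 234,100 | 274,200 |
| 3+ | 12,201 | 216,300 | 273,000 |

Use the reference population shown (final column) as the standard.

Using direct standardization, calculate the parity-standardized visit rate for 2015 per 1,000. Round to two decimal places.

Parity-specific rates per 1,000 for 2015: 342.652, 225.152, 131.927, 56.408.
Standard total = 858,400; weights = 0.1544, 0.2082, 0.3194, 0.3180.
Standardized rate: 0.1544×342.652 + 0.2082×225.152 + 0.3194×131.927 + 0.3180×56.408 = 159.8433 per 1,000.

159.84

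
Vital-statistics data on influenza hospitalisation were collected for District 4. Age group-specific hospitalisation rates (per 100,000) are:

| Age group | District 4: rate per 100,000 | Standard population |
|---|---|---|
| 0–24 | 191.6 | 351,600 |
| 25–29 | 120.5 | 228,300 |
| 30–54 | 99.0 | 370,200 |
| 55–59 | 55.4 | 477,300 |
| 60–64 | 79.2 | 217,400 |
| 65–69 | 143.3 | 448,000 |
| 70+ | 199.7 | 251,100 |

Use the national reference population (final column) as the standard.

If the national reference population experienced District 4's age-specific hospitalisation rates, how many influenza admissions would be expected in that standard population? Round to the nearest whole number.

2895

Expected influenza admissions = Σ (standard pop × age-specific rate ÷ 100,000)
= 351,600×191.6/100,000 + 228,300×120.5/100,000 + 370,200×99.0/100,000 + 477,300×55.4/100,000 + 217,400×79.2/100,000 + 448,000×143.3/100,000 + 251,100×199.7/100,000
= 673.67 + 275.10 + 366.50 + 264.42 + 172.18 + 641.98 + 501.45 = 2895.30.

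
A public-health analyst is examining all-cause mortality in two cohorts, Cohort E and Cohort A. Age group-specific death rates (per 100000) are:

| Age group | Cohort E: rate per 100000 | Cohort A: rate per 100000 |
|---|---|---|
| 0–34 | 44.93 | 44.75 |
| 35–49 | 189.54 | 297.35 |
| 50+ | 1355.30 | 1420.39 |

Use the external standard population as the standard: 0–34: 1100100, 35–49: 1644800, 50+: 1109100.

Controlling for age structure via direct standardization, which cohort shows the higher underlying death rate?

Standard total = 3854000; weights = 0.2854, 0.4268, 0.2878.
Cohort E: 0.2854×44.93 + 0.4268×189.54 + 0.2878×1355.30 = 483.7432 per 100000.
Cohort A: 0.2854×44.75 + 0.4268×297.35 + 0.2878×1420.39 = 548.4342 per 100000.

Cohort A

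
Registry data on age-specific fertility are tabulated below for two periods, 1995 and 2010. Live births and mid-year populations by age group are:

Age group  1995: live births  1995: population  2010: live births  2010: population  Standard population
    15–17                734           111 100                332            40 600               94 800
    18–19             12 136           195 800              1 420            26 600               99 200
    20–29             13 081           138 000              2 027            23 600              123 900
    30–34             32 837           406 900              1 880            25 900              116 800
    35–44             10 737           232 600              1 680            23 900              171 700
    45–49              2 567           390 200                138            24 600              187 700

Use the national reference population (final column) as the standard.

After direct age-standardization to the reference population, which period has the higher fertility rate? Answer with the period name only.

Age-specific rates per 1 000 for 1995: 6.607, 61.982, 94.790, 80.700, 46.161, 6.579.
For 2010: 8.177, 53.383, 85.890, 72.587, 70.293, 5.610.
Standard total = 794 100; weights = 0.1194, 0.1249, 0.1560, 0.1471, 0.2162, 0.2364.
1995: 0.1194×6.607 + 0.1249×61.982 + 0.1560×94.790 + 0.1471×80.700 + 0.2162×46.161 + 0.2364×6.579 = 46.7268 per 1 000.
2010: 0.1194×8.177 + 0.1249×53.383 + 0.1560×85.890 + 0.1471×72.587 + 0.2162×70.293 + 0.2364×5.610 = 48.2471 per 1 000.
The crude rates (48.89 vs 45.26) would put 1995 higher, but that reflects its age composition; once standardized to a common age structure, 2010 has the higher underlying rate.

2010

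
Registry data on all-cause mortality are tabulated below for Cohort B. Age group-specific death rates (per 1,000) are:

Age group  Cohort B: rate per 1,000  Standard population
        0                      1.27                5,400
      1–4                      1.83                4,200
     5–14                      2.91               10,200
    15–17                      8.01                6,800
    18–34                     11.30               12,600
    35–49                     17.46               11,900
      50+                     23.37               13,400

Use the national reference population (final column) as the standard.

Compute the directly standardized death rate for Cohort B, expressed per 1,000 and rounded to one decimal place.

11.8

Standard total = 64,500; weights = 0.0837, 0.0651, 0.1581, 0.1054, 0.1953, 0.1845, 0.2078.
Standardized rate: 0.0837×1.27 + 0.0651×1.83 + 0.1581×2.91 + 0.1054×8.01 + 0.1953×11.30 + 0.1845×17.46 + 0.2078×23.37 = 11.8140 per 1,000.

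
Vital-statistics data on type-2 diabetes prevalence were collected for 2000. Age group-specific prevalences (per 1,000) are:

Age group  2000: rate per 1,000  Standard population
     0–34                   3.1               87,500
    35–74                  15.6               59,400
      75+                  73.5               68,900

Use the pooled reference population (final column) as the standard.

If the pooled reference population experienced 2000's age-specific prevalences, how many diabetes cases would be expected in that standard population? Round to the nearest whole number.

6262

Expected diabetes cases = Σ (standard pop × age-specific rate ÷ 1,000)
= 87,500×3.1/1,000 + 59,400×15.6/1,000 + 68,900×73.5/1,000
= 271.25 + 926.64 + 5064.15 = 6262.04.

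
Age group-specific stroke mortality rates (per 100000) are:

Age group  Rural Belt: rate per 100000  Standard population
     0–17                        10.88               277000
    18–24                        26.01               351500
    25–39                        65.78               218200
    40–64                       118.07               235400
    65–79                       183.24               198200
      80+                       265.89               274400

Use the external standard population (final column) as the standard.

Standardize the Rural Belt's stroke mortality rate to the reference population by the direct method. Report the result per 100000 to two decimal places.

105.22

Standard total = 1554700; weights = 0.1782, 0.2261, 0.1403, 0.1514, 0.1275, 0.1765.
Standardized rate: 0.1782×10.88 + 0.2261×26.01 + 0.1403×65.78 + 0.1514×118.07 + 0.1275×183.24 + 0.1765×265.89 = 105.2174 per 100000.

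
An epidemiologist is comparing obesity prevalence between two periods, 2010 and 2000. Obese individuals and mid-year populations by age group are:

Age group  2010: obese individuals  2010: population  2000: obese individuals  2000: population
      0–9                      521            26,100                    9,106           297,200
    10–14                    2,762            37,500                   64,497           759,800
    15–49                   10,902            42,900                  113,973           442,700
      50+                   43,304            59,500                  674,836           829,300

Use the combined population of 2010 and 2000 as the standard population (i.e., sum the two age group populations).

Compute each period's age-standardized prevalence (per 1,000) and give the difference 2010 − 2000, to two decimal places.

-36.24

Age-specific rates per 1,000 for 2010: 19.962, 73.653, 254.126, 727.798.
For 2000: 30.639, 84.887, 257.450, 813.742.
Combined standard total = 2,495,000; weights = 0.1296, 0.3196, 0.1946, 0.3562.
2010: 0.1296×19.962 + 0.3196×73.653 + 0.1946×254.126 + 0.3562×727.798 = 334.8489 per 1,000.
2000: 0.1296×30.639 + 0.3196×84.887 + 0.1946×257.450 + 0.3562×813.742 = 371.0850 per 1,000.
Difference = 334.8489 − 371.0850 = -36.2361.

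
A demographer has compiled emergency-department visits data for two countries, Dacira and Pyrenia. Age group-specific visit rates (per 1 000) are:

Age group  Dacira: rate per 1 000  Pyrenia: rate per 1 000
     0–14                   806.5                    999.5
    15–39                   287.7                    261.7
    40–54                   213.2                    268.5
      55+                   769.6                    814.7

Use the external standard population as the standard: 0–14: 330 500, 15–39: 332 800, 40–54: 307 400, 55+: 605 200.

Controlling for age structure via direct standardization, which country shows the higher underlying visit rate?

Standard total = 1 575 900; weights = 0.2097, 0.2112, 0.1951, 0.3840.
Dacira: 0.2097×806.5 + 0.2112×287.7 + 0.1951×213.2 + 0.3840×769.6 = 567.0375 per 1 000.
Pyrenia: 0.2097×999.5 + 0.2112×261.7 + 0.1951×268.5 + 0.3840×814.7 = 630.1300 per 1 000.

Pyrenia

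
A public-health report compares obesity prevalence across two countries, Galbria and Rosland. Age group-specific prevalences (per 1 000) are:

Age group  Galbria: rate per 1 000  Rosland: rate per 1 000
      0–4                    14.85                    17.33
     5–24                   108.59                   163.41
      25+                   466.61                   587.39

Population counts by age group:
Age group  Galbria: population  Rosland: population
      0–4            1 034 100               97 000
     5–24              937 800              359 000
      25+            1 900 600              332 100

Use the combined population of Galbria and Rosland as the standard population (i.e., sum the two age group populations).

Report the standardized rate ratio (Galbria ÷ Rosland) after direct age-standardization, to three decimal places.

Combined standard total = 4 660 600; weights = 0.2427, 0.2782, 0.4791.
Galbria: 0.2427×14.85 + 0.2782×108.59 + 0.4791×466.61 = 257.3524 per 1 000.
Rosland: 0.2427×17.33 + 0.2782×163.41 + 0.4791×587.39 = 331.0685 per 1 000.
Ratio = 257.3524 ÷ 331.0685 = 0.77734.

0.777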